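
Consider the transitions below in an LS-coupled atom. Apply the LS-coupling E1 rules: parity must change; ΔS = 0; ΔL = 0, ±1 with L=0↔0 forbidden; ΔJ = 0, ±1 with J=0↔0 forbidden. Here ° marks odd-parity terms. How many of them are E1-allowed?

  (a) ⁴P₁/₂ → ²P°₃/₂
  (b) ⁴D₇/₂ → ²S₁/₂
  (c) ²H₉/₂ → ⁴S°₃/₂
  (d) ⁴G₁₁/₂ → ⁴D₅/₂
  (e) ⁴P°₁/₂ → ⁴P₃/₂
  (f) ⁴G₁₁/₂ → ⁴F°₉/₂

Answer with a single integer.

(a) forbidden (ΔS fails)
(b) forbidden (parity, ΔS, ΔL, ΔJ fail)
(c) forbidden (ΔS, ΔL, ΔJ fail)
(d) forbidden (parity, ΔL, ΔJ fail)
(e) allowed
(f) allowed
Total allowed: 2 of 6.

2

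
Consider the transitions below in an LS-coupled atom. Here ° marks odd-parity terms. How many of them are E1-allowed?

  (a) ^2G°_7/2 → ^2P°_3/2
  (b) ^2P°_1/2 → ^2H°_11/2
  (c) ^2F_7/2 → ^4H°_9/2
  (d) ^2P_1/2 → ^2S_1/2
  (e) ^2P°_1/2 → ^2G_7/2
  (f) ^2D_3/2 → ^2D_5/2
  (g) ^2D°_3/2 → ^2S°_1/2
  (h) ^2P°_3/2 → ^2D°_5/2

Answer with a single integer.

(a) forbidden (parity, ΔL, ΔJ fail)
(b) forbidden (parity, ΔL, ΔJ fail)
(c) forbidden (ΔS, ΔL fail)
(d) forbidden (parity fails)
(e) forbidden (ΔL, ΔJ fail)
(f) forbidden (parity fails)
(g) forbidden (parity, ΔL fail)
(h) forbidden (parity fails)
Total allowed: 0 of 8.

0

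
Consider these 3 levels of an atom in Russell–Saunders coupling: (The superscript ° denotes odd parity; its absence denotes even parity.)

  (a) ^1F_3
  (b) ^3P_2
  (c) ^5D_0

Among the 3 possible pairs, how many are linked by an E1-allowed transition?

(a)–(b): forbidden (parity, ΔS, ΔL).
(a)–(c): forbidden (parity, ΔS, ΔJ).
(b)–(c): forbidden (parity, ΔS, ΔJ).
Allowed pairs: 0 of 3.

0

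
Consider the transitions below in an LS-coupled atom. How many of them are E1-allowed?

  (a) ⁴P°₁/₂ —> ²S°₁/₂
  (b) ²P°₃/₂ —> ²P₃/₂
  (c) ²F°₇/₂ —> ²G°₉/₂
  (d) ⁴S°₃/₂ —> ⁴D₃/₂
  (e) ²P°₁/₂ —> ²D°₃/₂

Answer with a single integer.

(a) forbidden (parity, ΔS fail)
(b) allowed
(c) forbidden (parity fails)
(d) forbidden (ΔL fails)
(e) forbidden (parity fails)
Total allowed: 1 of 5.

1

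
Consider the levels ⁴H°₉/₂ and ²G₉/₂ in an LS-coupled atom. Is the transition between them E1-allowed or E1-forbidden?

Reading off the term symbols: S 3/2→1/2, L 5→4, J 9/2→9/2, parity odd→even.
Parity must change: odd → even — ✓.
ΔS = 0: S: 3/2 → 1/2 — ✗.
ΔL = 0, ±1 (not L=0↔0): L: 5 → 4, ΔL = -1 — ✓.
ΔJ = 0, ±1 (not J=0↔0): J: 9/2 → 9/2, ΔJ = +0 — ✓.
Rule(s) violated: ΔS.

forbidden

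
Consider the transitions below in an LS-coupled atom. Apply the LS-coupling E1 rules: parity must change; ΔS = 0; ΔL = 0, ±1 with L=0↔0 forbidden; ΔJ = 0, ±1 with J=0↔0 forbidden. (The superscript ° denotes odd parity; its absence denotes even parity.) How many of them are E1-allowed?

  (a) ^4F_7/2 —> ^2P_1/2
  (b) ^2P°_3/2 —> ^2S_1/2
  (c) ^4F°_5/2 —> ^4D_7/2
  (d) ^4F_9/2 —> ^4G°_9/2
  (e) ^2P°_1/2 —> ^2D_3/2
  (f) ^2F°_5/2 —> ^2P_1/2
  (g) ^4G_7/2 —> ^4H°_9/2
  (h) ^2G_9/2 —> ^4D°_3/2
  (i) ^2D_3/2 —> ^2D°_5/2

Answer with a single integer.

(a) forbidden (parity, ΔS, ΔL, ΔJ fail)
(b) allowed
(c) allowed
(d) allowed
(e) allowed
(f) forbidden (ΔL, ΔJ fail)
(g) allowed
(h) forbidden (ΔS, ΔL, ΔJ fail)
(i) allowed
Total allowed: 6 of 9.

6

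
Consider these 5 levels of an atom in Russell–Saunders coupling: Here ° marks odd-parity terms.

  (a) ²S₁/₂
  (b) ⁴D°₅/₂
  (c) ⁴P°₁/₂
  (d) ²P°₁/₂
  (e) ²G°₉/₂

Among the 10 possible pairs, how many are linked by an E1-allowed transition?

1

(a)–(b): forbidden (ΔS, ΔL, ΔJ).
(a)–(c): forbidden (ΔS).
(a)–(d): allowed.
(a)–(e): forbidden (ΔL, ΔJ).
(b)–(c): forbidden (parity, ΔJ).
(b)–(d): forbidden (parity, ΔS, ΔJ).
(b)–(e): forbidden (parity, ΔS, ΔL, ΔJ).
(c)–(d): forbidden (parity, ΔS).
(c)–(e): forbidden (parity, ΔS, ΔL, ΔJ).
(d)–(e): forbidden (parity, ΔL, ΔJ).
Allowed pairs: 1 of 10.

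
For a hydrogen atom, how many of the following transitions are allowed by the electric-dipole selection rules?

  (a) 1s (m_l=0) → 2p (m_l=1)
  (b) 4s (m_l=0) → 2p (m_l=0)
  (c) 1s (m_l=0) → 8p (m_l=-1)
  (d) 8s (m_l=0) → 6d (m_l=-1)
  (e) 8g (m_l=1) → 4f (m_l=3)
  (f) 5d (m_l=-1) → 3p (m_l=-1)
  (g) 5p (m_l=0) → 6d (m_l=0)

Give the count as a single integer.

5

(a) allowed
(b) allowed
(c) allowed
(d) forbidden — Δl = +2 (E1 requires Δl = ±1)
(e) forbidden — Δm_l = +2 (E1 requires Δm_l = 0, ±1)
(f) allowed
(g) allowed
Total allowed: 5 of 7.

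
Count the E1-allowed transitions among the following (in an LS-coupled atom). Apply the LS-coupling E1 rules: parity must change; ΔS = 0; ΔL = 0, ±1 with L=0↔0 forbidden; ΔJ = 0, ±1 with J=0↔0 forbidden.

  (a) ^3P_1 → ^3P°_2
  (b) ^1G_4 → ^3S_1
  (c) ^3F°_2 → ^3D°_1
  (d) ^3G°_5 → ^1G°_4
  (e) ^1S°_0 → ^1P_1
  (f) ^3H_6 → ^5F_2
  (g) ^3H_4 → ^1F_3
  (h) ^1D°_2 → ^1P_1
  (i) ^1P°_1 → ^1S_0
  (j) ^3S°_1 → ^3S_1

4

(a) allowed
(b) forbidden (parity, ΔS, ΔL, ΔJ fail)
(c) forbidden (parity fails)
(d) forbidden (parity, ΔS fail)
(e) allowed
(f) forbidden (parity, ΔS, ΔL, ΔJ fail)
(g) forbidden (parity, ΔS, ΔL fail)
(h) allowed
(i) allowed
(j) forbidden (ΔL fails)
Total allowed: 4 of 10.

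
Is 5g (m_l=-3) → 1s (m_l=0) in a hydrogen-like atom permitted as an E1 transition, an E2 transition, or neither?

neither

Δl = 0 − 4 = -4; l_i + l_f = 4.
Δm_l = +3.
E1 (Δl = ±1, |Δm_l| ≤ 1): not satisfied.
E2 (Δl = 0,±2, l_i+l_f ≥ 2, |Δm_l| ≤ 2): not satisfied.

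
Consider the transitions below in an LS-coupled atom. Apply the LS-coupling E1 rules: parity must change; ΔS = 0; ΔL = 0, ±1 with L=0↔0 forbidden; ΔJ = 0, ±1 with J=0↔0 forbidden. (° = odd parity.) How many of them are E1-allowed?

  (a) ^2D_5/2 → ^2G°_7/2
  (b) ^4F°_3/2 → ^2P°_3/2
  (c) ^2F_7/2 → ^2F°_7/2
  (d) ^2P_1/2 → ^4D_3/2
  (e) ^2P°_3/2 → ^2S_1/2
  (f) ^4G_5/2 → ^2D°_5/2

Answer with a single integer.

(a) forbidden (ΔL fails)
(b) forbidden (parity, ΔS, ΔL fail)
(c) allowed
(d) forbidden (parity, ΔS fail)
(e) allowed
(f) forbidden (ΔS, ΔL fail)
Total allowed: 2 of 6.

2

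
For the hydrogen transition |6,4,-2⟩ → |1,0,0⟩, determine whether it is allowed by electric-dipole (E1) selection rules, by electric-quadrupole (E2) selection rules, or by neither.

Δl = 0 − 4 = -4; l_i + l_f = 4.
Δm_l = +2.
E1 (Δl = ±1, |Δm_l| ≤ 1): not satisfied.
E2 (Δl = 0,±2, l_i+l_f ≥ 2, |Δm_l| ≤ 2): not satisfied.

neither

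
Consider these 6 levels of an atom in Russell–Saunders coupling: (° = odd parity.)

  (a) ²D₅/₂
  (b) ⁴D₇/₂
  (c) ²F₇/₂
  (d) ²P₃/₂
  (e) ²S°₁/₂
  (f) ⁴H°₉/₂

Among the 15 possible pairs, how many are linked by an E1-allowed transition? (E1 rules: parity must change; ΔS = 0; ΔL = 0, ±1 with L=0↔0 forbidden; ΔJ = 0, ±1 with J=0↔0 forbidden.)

1

(a)–(b): forbidden (parity, ΔS).
(a)–(c): forbidden (parity).
(a)–(d): forbidden (parity).
(a)–(e): forbidden (ΔL, ΔJ).
(a)–(f): forbidden (ΔS, ΔL, ΔJ).
(b)–(c): forbidden (parity, ΔS).
(b)–(d): forbidden (parity, ΔS, ΔJ).
(b)–(e): forbidden (ΔS, ΔL, ΔJ).
(b)–(f): forbidden (ΔL).
(c)–(d): forbidden (parity, ΔL, ΔJ).
(c)–(e): forbidden (ΔL, ΔJ).
(c)–(f): forbidden (ΔS, ΔL).
(d)–(e): allowed.
(d)–(f): forbidden (ΔS, ΔL, ΔJ).
(e)–(f): forbidden (parity, ΔS, ΔL, ΔJ).
Allowed pairs: 1 of 15.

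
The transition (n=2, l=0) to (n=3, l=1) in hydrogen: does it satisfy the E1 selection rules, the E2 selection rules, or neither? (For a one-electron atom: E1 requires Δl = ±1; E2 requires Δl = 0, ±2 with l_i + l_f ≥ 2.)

E1

Δl = 1 − 0 = +1; l_i + l_f = 1.
E1 (Δl = ±1): satisfied.
E2 (Δl = 0,±2, l_i+l_f ≥ 2): not satisfied.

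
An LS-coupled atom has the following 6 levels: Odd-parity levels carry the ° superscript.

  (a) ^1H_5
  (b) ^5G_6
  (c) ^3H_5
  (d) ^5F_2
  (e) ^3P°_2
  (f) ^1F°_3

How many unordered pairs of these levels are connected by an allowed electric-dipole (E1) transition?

0

(a)–(b): forbidden (parity, ΔS).
(a)–(c): forbidden (parity, ΔS).
(a)–(d): forbidden (parity, ΔS, ΔL, ΔJ).
(a)–(e): forbidden (ΔS, ΔL, ΔJ).
(a)–(f): forbidden (ΔL, ΔJ).
(b)–(c): forbidden (parity, ΔS).
(b)–(d): forbidden (parity, ΔJ).
(b)–(e): forbidden (ΔS, ΔL, ΔJ).
(b)–(f): forbidden (ΔS, ΔJ).
(c)–(d): forbidden (parity, ΔS, ΔL, ΔJ).
(c)–(e): forbidden (ΔL, ΔJ).
(c)–(f): forbidden (ΔS, ΔL, ΔJ).
(d)–(e): forbidden (ΔS, ΔL).
(d)–(f): forbidden (ΔS).
(e)–(f): forbidden (parity, ΔS, ΔL).
Allowed pairs: 0 of 15.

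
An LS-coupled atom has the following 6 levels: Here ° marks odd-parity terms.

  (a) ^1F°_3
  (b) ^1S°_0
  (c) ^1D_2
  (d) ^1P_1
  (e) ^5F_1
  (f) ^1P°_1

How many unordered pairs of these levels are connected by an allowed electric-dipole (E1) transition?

4

(a)–(b): forbidden (parity, ΔL, ΔJ).
(a)–(c): allowed.
(a)–(d): forbidden (ΔL, ΔJ).
(a)–(e): forbidden (ΔS, ΔJ).
(a)–(f): forbidden (parity, ΔL, ΔJ).
(b)–(c): forbidden (ΔL, ΔJ).
(b)–(d): allowed.
(b)–(e): forbidden (ΔS, ΔL).
(b)–(f): forbidden (parity).
(c)–(d): forbidden (parity).
(c)–(e): forbidden (parity, ΔS).
(c)–(f): allowed.
(d)–(e): forbidden (parity, ΔS, ΔL).
(d)–(f): allowed.
(e)–(f): forbidden (ΔS, ΔL).
Allowed pairs: 4 of 15.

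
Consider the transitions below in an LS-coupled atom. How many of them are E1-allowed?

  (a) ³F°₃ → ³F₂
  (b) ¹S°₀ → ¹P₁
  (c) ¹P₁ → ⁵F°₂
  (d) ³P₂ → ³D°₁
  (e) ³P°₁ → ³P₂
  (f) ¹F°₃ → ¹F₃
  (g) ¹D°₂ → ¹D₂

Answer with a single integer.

6

(a) allowed
(b) allowed
(c) forbidden (ΔS, ΔL fail)
(d) allowed
(e) allowed
(f) allowed
(g) allowed
Total allowed: 6 of 7.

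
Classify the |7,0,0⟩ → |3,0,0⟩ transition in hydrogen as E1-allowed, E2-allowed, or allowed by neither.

Δl = 0 − 0 = +0; l_i + l_f = 0.
Δm_l = +0.
E1 (Δl = ±1, |Δm_l| ≤ 1): not satisfied.
E2 (Δl = 0,±2, l_i+l_f ≥ 2, |Δm_l| ≤ 2): not satisfied.

neither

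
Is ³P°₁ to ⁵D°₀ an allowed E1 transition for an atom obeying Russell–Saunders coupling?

forbidden

Initial level: S=1, L=1, J=1, parity odd. Final level: S=2, L=2, J=0, parity odd.
ΔS = 0: S: 1 → 2 — fails.
ΔJ = 0, ±1 (not J=0↔0): J: 1 → 0, ΔJ = -1 — passes.
ΔL = 0, ±1 (not L=0↔0): L: 1 → 2, ΔL = +1 — passes.
Parity must change: odd → odd — fails.
Rule(s) violated: parity, ΔS.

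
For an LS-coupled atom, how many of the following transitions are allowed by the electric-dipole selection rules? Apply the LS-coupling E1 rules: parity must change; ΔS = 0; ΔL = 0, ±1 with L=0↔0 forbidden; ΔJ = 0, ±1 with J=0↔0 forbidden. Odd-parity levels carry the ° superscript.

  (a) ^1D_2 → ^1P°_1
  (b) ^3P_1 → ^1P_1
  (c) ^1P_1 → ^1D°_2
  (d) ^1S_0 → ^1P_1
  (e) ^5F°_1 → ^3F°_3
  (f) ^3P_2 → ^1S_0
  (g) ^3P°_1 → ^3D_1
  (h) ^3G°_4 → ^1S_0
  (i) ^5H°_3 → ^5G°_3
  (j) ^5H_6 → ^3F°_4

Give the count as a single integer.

3

(a) allowed
(b) forbidden (parity, ΔS fail)
(c) allowed
(d) forbidden (parity fails)
(e) forbidden (parity, ΔS, ΔJ fail)
(f) forbidden (parity, ΔS, ΔJ fail)
(g) allowed
(h) forbidden (ΔS, ΔL, ΔJ fail)
(i) forbidden (parity fails)
(j) forbidden (ΔS, ΔL, ΔJ fail)
Total allowed: 3 of 10.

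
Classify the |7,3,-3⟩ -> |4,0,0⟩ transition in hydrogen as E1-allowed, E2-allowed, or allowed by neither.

Δl = 0 − 3 = -3; l_i + l_f = 3.
Δm_l = +3.
E1 (Δl = ±1, |Δm_l| ≤ 1): not satisfied.
E2 (Δl = 0,±2, l_i+l_f ≥ 2, |Δm_l| ≤ 2): not satisfied.

neither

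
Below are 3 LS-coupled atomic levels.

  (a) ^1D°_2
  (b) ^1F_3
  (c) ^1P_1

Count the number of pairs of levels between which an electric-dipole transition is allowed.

2

(a)–(b): allowed.
(a)–(c): allowed.
(b)–(c): forbidden (parity, ΔL, ΔJ).
Allowed pairs: 2 of 3.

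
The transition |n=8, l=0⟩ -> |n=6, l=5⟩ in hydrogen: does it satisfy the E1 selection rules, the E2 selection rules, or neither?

Δl = 5 − 0 = +5; l_i + l_f = 5.
E1 (Δl = ±1): not satisfied.
E2 (Δl = 0,±2, l_i+l_f ≥ 2): not satisfied.

neither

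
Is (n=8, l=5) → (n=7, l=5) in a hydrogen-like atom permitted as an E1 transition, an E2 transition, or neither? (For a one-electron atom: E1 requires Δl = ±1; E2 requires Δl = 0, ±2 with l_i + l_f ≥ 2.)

Δl = 5 − 5 = +0; l_i + l_f = 10.
E1 (Δl = ±1): not satisfied.
E2 (Δl = 0,±2, l_i+l_f ≥ 2): satisfied.

E2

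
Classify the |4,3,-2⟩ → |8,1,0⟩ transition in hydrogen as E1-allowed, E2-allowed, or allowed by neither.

Δl = 1 − 3 = -2; l_i + l_f = 4.
Δm_l = +2.
E1 (Δl = ±1, |Δm_l| ≤ 1): not satisfied.
E2 (Δl = 0,±2, l_i+l_f ≥ 2, |Δm_l| ≤ 2): satisfied.

E2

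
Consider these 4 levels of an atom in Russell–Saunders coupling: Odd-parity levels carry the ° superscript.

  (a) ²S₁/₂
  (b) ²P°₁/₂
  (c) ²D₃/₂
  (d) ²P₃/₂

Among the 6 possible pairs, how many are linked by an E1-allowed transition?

3

(a)–(b): allowed.
(a)–(c): forbidden (parity, ΔL).
(a)–(d): forbidden (parity).
(b)–(c): allowed.
(b)–(d): allowed.
(c)–(d): forbidden (parity).
Allowed pairs: 3 of 6.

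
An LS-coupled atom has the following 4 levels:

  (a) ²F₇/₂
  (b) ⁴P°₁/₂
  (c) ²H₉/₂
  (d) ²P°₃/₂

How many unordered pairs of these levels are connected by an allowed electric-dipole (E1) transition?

(a)–(b): forbidden (ΔS, ΔL, ΔJ).
(a)–(c): forbidden (parity, ΔL).
(a)–(d): forbidden (ΔL, ΔJ).
(b)–(c): forbidden (ΔS, ΔL, ΔJ).
(b)–(d): forbidden (parity, ΔS).
(c)–(d): forbidden (ΔL, ΔJ).
Allowed pairs: 0 of 6.

0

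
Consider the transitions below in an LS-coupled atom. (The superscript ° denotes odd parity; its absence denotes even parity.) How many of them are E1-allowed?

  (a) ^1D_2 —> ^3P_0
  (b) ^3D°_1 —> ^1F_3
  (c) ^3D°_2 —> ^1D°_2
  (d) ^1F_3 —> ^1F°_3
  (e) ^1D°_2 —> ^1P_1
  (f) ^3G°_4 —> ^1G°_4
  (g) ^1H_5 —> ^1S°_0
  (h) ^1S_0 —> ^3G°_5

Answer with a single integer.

(a) forbidden (parity, ΔS, ΔJ fail)
(b) forbidden (ΔS, ΔJ fail)
(c) forbidden (parity, ΔS fail)
(d) allowed
(e) allowed
(f) forbidden (parity, ΔS fail)
(g) forbidden (ΔL, ΔJ fail)
(h) forbidden (ΔS, ΔL, ΔJ fail)
Total allowed: 2 of 8.

2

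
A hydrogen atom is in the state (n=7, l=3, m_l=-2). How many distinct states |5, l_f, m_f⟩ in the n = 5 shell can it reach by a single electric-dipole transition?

5

E1 requires Δl = ±1, so l_f ∈ {2, 4}; with 0 ≤ l_f ≤ n_f−1 = 4, the allowed l_f values are {2, 4}.
For l_f = 2: m_f ∈ {m_i−1, m_i, m_i+1} ∩ [−2, 2] = {-2, -1} → 2 states.
For l_f = 4: m_f ∈ {m_i−1, m_i, m_i+1} ∩ [−4, 4] = {-3, -2, -1} → 3 states.
Total: 5.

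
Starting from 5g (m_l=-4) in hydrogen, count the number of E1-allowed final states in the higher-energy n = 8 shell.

E1 requires Δl = ±1, so l_f ∈ {3, 5}; with 0 ≤ l_f ≤ n_f−1 = 7, the allowed l_f values are {3, 5}.
For l_f = 3: m_f ∈ {m_i−1, m_i, m_i+1} ∩ [−3, 3] = {-3} → 1 state.
For l_f = 5: m_f ∈ {m_i−1, m_i, m_i+1} ∩ [−5, 5] = {-5, -4, -3} → 3 states.
Total: 4.

4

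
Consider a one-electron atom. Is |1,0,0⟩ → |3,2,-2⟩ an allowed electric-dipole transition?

forbidden

Initial l = 0, final l = 2, so Δl = +2. E1 requires Δl = ±1: fails.
m_l: 0 → -2 (Δm_l = -2). |Δm_l| ≤ 1 fails.
The transition is electric-dipole forbidden.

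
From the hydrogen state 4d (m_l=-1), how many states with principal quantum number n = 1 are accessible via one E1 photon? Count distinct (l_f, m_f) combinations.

E1 requires l_f ∈ {1, 3}, but neither lies in [0, 0], so no final state is reachable.
Total: 0.

0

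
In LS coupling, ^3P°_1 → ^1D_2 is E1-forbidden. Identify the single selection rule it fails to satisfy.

Parity must change: odd → even — ✓.
ΔS = 0: S: 1 → 0 — ✗.
ΔL = 0, ±1 (not L=0↔0): L: 1 → 2, ΔL = +1 — ✓.
ΔJ = 0, ±1 (not J=0↔0): J: 1 → 2, ΔJ = +1 — ✓.

the ΔS = 0 rule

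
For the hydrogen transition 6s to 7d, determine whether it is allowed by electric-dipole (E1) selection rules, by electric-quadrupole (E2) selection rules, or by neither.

Δl = 2 − 0 = +2; l_i + l_f = 2.
E1 (Δl = ±1): not satisfied.
E2 (Δl = 0,±2, l_i+l_f ≥ 2): satisfied.

E2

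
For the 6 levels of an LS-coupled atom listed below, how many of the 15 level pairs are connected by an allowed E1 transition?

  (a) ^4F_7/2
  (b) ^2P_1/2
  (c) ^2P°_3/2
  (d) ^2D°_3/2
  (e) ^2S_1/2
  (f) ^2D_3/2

5

(a)–(b): forbidden (parity, ΔS, ΔL, ΔJ).
(a)–(c): forbidden (ΔS, ΔL, ΔJ).
(a)–(d): forbidden (ΔS, ΔJ).
(a)–(e): forbidden (parity, ΔS, ΔL, ΔJ).
(a)–(f): forbidden (parity, ΔS, ΔJ).
(b)–(c): allowed.
(b)–(d): allowed.
(b)–(e): forbidden (parity).
(b)–(f): forbidden (parity).
(c)–(d): forbidden (parity).
(c)–(e): allowed.
(c)–(f): allowed.
(d)–(e): forbidden (ΔL).
(d)–(f): allowed.
(e)–(f): forbidden (parity, ΔL).
Allowed pairs: 5 of 15.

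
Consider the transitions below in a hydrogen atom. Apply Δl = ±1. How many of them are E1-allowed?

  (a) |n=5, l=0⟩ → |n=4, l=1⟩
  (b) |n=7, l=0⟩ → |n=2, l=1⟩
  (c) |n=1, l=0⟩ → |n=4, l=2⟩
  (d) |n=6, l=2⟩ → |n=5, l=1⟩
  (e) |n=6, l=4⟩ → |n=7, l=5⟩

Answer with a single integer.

(a) allowed
(b) allowed
(c) forbidden — Δl = +2 (E1 requires Δl = ±1)
(d) allowed
(e) allowed
Total allowed: 4 of 5.

4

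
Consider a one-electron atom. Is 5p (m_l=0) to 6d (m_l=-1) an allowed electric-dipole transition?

l: 1 → 2 (Δl = +1). Δl = ±1 ✓.
Δm_l = -1 − (0) = -1. E1 requires Δm_l = 0, ±1: ✓.
All E1 selection rules are satisfied.

allowed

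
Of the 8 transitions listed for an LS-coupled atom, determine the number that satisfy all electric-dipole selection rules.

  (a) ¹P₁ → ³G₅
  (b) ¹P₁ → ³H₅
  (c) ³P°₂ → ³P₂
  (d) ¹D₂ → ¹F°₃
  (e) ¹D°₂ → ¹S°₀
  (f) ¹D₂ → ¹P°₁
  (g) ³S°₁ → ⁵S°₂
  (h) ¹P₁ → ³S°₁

3

(a) forbidden (parity, ΔS, ΔL, ΔJ fail)
(b) forbidden (parity, ΔS, ΔL, ΔJ fail)
(c) allowed
(d) allowed
(e) forbidden (parity, ΔL, ΔJ fail)
(f) allowed
(g) forbidden (parity, ΔS, ΔL fail)
(h) forbidden (ΔS fails)
Total allowed: 3 of 8.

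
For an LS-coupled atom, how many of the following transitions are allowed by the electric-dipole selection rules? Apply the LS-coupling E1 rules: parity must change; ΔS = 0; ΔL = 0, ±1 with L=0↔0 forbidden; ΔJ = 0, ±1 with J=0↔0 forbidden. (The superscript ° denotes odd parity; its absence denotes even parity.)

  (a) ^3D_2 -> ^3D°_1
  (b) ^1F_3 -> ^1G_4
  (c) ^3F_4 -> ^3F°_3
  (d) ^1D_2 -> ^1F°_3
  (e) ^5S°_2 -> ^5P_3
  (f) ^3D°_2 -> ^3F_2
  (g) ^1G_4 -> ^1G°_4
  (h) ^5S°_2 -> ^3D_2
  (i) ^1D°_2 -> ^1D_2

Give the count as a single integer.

7

(a) allowed
(b) forbidden (parity fails)
(c) allowed
(d) allowed
(e) allowed
(f) allowed
(g) allowed
(h) forbidden (ΔS, ΔL fail)
(i) allowed
Total allowed: 7 of 9.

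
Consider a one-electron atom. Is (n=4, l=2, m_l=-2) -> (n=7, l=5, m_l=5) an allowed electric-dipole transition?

forbidden

l: 2 → 5 (Δl = +3). Δl = ±1 violated.
m_l: -2 → 5 (Δm_l = +7). |Δm_l| ≤ 1 violated.
The transition is electric-dipole forbidden.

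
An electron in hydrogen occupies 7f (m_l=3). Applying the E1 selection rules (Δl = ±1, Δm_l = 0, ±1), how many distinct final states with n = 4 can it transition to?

1

E1 requires Δl = ±1, so l_f ∈ {2, 4}; with 0 ≤ l_f ≤ n_f−1 = 3, the allowed l_f values are {2}.
For l_f = 2: m_f ∈ {m_i−1, m_i, m_i+1} ∩ [−2, 2] = {2} → 1 state.
Total: 1.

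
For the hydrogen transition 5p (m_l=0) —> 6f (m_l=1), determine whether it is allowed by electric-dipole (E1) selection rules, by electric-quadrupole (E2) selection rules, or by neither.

E2

Δl = 3 − 1 = +2; l_i + l_f = 4.
Δm_l = +1.
E1 (Δl = ±1, |Δm_l| ≤ 1): not satisfied.
E2 (Δl = 0,±2, l_i+l_f ≥ 2, |Δm_l| ≤ 2): satisfied.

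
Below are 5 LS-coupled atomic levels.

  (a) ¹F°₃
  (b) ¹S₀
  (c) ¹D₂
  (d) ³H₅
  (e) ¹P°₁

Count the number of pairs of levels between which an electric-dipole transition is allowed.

3

(a)–(b): forbidden (ΔL, ΔJ).
(a)–(c): allowed.
(a)–(d): forbidden (ΔS, ΔL, ΔJ).
(a)–(e): forbidden (parity, ΔL, ΔJ).
(b)–(c): forbidden (parity, ΔL, ΔJ).
(b)–(d): forbidden (parity, ΔS, ΔL, ΔJ).
(b)–(e): allowed.
(c)–(d): forbidden (parity, ΔS, ΔL, ΔJ).
(c)–(e): allowed.
(d)–(e): forbidden (ΔS, ΔL, ΔJ).
Allowed pairs: 3 of 10.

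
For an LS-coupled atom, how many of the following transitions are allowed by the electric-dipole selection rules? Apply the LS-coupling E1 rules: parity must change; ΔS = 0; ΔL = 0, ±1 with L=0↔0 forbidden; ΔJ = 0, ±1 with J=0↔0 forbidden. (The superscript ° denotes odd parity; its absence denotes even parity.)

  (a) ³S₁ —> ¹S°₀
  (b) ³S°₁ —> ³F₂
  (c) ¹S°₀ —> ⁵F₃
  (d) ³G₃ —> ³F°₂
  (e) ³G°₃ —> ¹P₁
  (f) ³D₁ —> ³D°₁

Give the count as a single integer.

(a) forbidden (ΔS, ΔL fail)
(b) forbidden (ΔL fails)
(c) forbidden (ΔS, ΔL, ΔJ fail)
(d) allowed
(e) forbidden (ΔS, ΔL, ΔJ fail)
(f) allowed
Total allowed: 2 of 6.

2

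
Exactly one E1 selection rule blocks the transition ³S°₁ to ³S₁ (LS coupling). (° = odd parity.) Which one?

Reading off the term symbols: S 1→1, L 0→0, J 1→1, parity odd→even.
Parity must change: odd → even — satisfied.
ΔS = 0: S: 1 → 1 — satisfied.
ΔL = 0, ±1 (not L=0↔0): L: 0 → 0, ΔL = +0 — violated.
ΔJ = 0, ±1 (not J=0↔0): J: 1 → 1, ΔJ = +0 — satisfied.

the L=0 ↔ L=0 exclusion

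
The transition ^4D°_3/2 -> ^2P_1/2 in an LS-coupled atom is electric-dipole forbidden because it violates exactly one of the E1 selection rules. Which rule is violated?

the ΔS = 0 rule

Initial level: S=3/2, L=2, J=3/2, parity odd. Final level: S=1/2, L=1, J=1/2, parity even.
ΔJ = 0, ±1 (not J=0↔0): J: 3/2 → 1/2, ΔJ = -1 — ok.
Parity must change: odd → even — ok.
ΔS = 0: S: 3/2 → 1/2 — fails.
ΔL = 0, ±1 (not L=0↔0): L: 2 → 1, ΔL = -1 — ok.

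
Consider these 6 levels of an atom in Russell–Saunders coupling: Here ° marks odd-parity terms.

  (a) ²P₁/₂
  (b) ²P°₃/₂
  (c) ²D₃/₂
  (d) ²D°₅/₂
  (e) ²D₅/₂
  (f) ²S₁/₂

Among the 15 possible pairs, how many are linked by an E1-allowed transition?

(a)–(b): allowed.
(a)–(c): forbidden (parity).
(a)–(d): forbidden (ΔJ).
(a)–(e): forbidden (parity, ΔJ).
(a)–(f): forbidden (parity).
(b)–(c): allowed.
(b)–(d): forbidden (parity).
(b)–(e): allowed.
(b)–(f): allowed.
(c)–(d): allowed.
(c)–(e): forbidden (parity).
(c)–(f): forbidden (parity, ΔL).
(d)–(e): allowed.
(d)–(f): forbidden (ΔL, ΔJ).
(e)–(f): forbidden (parity, ΔL, ΔJ).
Allowed pairs: 6 of 15.

6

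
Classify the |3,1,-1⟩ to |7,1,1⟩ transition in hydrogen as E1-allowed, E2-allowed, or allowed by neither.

E2

Δl = 1 − 1 = +0; l_i + l_f = 2.
Δm_l = +2.
E1 (Δl = ±1, |Δm_l| ≤ 1): not satisfied.
E2 (Δl = 0,±2, l_i+l_f ≥ 2, |Δm_l| ≤ 2): satisfied.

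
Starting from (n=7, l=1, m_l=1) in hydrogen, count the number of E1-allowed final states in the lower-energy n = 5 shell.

4

E1 requires Δl = ±1, so l_f ∈ {0, 2}; with 0 ≤ l_f ≤ n_f−1 = 4, the allowed l_f values are {0, 2}.
For l_f = 0: m_f ∈ {m_i−1, m_i, m_i+1} ∩ [−0, 0] = {0} → 1 state.
For l_f = 2: m_f ∈ {m_i−1, m_i, m_i+1} ∩ [−2, 2] = {0, 1, 2} → 3 states.
Total: 4.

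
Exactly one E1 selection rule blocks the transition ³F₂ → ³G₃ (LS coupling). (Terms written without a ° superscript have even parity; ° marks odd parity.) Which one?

Parity must change: even → even — fails.
ΔS = 0: S: 1 → 1 — passes.
ΔL = 0, ±1 (not L=0↔0): L: 3 → 4, ΔL = +1 — passes.
ΔJ = 0, ±1 (not J=0↔0): J: 2 → 3, ΔJ = +1 — passes.

parity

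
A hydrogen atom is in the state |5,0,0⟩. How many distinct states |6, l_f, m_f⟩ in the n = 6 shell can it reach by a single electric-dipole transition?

3

E1 requires Δl = ±1, so l_f ∈ {-1, 1}; with 0 ≤ l_f ≤ n_f−1 = 5, the allowed l_f values are {1}.
For l_f = 1: m_f ∈ {m_i−1, m_i, m_i+1} ∩ [−1, 1] = {-1, 0, 1} → 3 states.
Total: 3.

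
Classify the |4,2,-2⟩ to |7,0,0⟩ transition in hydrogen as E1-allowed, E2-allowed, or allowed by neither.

E2

Δl = 0 − 2 = -2; l_i + l_f = 2.
Δm_l = +2.
E1 (Δl = ±1, |Δm_l| ≤ 1): not satisfied.
E2 (Δl = 0,±2, l_i+l_f ≥ 2, |Δm_l| ≤ 2): satisfied.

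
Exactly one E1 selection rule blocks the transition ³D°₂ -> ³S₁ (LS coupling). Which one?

Initial level: S=1, L=2, J=2, parity odd. Final level: S=1, L=0, J=1, parity even.
ΔS = 0: S: 1 → 1 — ✓.
ΔL = 0, ±1 (not L=0↔0): L: 2 → 0, ΔL = -2 — ✗.
ΔJ = 0, ±1 (not J=0↔0): J: 2 → 1, ΔJ = -1 — ✓.
Parity must change: odd → even — ✓.

the ΔL = 0, ±1 rule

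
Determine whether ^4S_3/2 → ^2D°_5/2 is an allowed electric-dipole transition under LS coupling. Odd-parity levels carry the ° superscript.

forbidden

Initial level: S=3/2, L=0, J=3/2, parity even. Final level: S=1/2, L=2, J=5/2, parity odd.
Parity must change: even → odd — ✓.
ΔS = 0: S: 3/2 → 1/2 — ✗.
ΔL = 0, ±1 (not L=0↔0): L: 0 → 2, ΔL = +2 — ✗.
ΔJ = 0, ±1 (not J=0↔0): J: 3/2 → 5/2, ΔJ = +1 — ✓.
Rule(s) violated: ΔS, ΔL.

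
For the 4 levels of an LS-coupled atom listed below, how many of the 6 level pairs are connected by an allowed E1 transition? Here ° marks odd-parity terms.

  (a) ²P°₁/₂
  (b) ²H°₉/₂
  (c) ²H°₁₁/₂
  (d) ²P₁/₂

(a)–(b): forbidden (parity, ΔL, ΔJ).
(a)–(c): forbidden (parity, ΔL, ΔJ).
(a)–(d): allowed.
(b)–(c): forbidden (parity).
(b)–(d): forbidden (ΔL, ΔJ).
(c)–(d): forbidden (ΔL, ΔJ).
Allowed pairs: 1 of 6.

1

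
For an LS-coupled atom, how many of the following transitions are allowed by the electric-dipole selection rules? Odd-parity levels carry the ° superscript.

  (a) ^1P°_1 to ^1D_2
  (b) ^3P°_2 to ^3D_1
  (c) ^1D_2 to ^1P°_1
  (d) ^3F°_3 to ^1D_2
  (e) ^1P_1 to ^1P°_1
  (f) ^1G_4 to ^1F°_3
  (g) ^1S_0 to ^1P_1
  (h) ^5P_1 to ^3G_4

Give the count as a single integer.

(a) allowed
(b) allowed
(c) allowed
(d) forbidden (ΔS fails)
(e) allowed
(f) allowed
(g) forbidden (parity fails)
(h) forbidden (parity, ΔS, ΔL, ΔJ fail)
Total allowed: 5 of 8.

5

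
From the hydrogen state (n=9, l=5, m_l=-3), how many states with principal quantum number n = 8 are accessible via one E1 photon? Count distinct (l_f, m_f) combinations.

E1 requires Δl = ±1, so l_f ∈ {4, 6}; with 0 ≤ l_f ≤ n_f−1 = 7, the allowed l_f values are {4, 6}.
For l_f = 4: m_f ∈ {m_i−1, m_i, m_i+1} ∩ [−4, 4] = {-4, -3, -2} → 3 states.
For l_f = 6: m_f ∈ {m_i−1, m_i, m_i+1} ∩ [−6, 6] = {-4, -3, -2} → 3 states.
Total: 6.

6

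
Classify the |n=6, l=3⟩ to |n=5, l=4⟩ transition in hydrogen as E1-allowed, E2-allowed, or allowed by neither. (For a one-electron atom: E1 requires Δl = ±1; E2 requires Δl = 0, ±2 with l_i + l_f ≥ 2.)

E1

Δl = 4 − 3 = +1; l_i + l_f = 7.
E1 (Δl = ±1): satisfied.
E2 (Δl = 0,±2, l_i+l_f ≥ 2): not satisfied.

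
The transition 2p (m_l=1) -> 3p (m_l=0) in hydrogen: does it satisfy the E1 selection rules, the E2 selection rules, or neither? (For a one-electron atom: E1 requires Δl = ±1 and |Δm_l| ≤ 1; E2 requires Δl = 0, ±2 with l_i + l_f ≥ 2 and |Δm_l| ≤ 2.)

E2

Δl = 1 − 1 = +0; l_i + l_f = 2.
Δm_l = -1.
E1 (Δl = ±1, |Δm_l| ≤ 1): not satisfied.
E2 (Δl = 0,±2, l_i+l_f ≥ 2, |Δm_l| ≤ 2): satisfied.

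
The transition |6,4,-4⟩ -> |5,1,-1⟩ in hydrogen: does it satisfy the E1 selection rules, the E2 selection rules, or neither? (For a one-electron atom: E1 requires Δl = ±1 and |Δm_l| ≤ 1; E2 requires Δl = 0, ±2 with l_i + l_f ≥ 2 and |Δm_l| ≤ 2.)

neither

Δl = 1 − 4 = -3; l_i + l_f = 5.
Δm_l = +3.
E1 (Δl = ±1, |Δm_l| ≤ 1): not satisfied.
E2 (Δl = 0,±2, l_i+l_f ≥ 2, |Δm_l| ≤ 2): not satisfied.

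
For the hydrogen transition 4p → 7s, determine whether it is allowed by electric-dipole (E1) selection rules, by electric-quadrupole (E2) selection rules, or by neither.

E1

Δl = 0 − 1 = -1; l_i + l_f = 1.
E1 (Δl = ±1): satisfied.
E2 (Δl = 0,±2, l_i+l_f ≥ 2): not satisfied.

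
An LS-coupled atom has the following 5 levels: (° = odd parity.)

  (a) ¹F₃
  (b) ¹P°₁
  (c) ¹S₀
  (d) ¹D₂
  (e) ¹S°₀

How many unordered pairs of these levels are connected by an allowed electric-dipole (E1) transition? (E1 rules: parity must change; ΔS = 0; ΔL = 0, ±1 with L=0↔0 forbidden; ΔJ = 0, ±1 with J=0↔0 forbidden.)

(a)–(b): forbidden (ΔL, ΔJ).
(a)–(c): forbidden (parity, ΔL, ΔJ).
(a)–(d): forbidden (parity).
(a)–(e): forbidden (ΔL, ΔJ).
(b)–(c): allowed.
(b)–(d): allowed.
(b)–(e): forbidden (parity).
(c)–(d): forbidden (parity, ΔL, ΔJ).
(c)–(e): forbidden (ΔL, ΔJ).
(d)–(e): forbidden (ΔL, ΔJ).
Allowed pairs: 2 of 10.

2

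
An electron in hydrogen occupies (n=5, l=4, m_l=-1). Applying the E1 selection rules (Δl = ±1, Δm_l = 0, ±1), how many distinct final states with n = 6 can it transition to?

E1 requires Δl = ±1, so l_f ∈ {3, 5}; with 0 ≤ l_f ≤ n_f−1 = 5, the allowed l_f values are {3, 5}.
For l_f = 3: m_f ∈ {m_i−1, m_i, m_i+1} ∩ [−3, 3] = {-2, -1, 0} → 3 states.
For l_f = 5: m_f ∈ {m_i−1, m_i, m_i+1} ∩ [−5, 5] = {-2, -1, 0} → 3 states.
Total: 6.

6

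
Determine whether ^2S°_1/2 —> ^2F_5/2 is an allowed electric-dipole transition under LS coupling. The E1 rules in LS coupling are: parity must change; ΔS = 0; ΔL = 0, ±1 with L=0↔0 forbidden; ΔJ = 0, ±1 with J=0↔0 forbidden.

forbidden

ΔS = 0: S: 1/2 → 1/2 — satisfied.
ΔJ = 0, ±1 (not J=0↔0): J: 1/2 → 5/2, ΔJ = +2 — violated.
Parity must change: odd → even — satisfied.
ΔL = 0, ±1 (not L=0↔0): L: 0 → 3, ΔL = +3 — violated.
Rule(s) violated: ΔL, ΔJ.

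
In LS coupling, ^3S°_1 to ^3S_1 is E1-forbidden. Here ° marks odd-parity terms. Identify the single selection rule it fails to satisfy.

Initial level: S=1, L=0, J=1, parity odd. Final level: S=1, L=0, J=1, parity even.
Parity must change: odd → even — ✓.
ΔJ = 0, ±1 (not J=0↔0): J: 1 → 1, ΔJ = +0 — ✓.
ΔL = 0, ±1 (not L=0↔0): L: 0 → 0, ΔL = +0 — ✗.
ΔS = 0: S: 1 → 1 — ✓.

the L=0 ↔ L=0 exclusion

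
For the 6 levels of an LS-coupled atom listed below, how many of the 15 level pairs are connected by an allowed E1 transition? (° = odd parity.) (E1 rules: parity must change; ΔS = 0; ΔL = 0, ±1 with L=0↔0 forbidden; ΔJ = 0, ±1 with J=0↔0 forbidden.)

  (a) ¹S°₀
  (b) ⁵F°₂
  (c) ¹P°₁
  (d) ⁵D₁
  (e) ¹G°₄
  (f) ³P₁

(a)–(b): forbidden (parity, ΔS, ΔL, ΔJ).
(a)–(c): forbidden (parity).
(a)–(d): forbidden (ΔS, ΔL).
(a)–(e): forbidden (parity, ΔL, ΔJ).
(a)–(f): forbidden (ΔS).
(b)–(c): forbidden (parity, ΔS, ΔL).
(b)–(d): allowed.
(b)–(e): forbidden (parity, ΔS, ΔJ).
(b)–(f): forbidden (ΔS, ΔL).
(c)–(d): forbidden (ΔS).
(c)–(e): forbidden (parity, ΔL, ΔJ).
(c)–(f): forbidden (ΔS).
(d)–(e): forbidden (ΔS, ΔL, ΔJ).
(d)–(f): forbidden (parity, ΔS).
(e)–(f): forbidden (ΔS, ΔL, ΔJ).
Allowed pairs: 1 of 15.

1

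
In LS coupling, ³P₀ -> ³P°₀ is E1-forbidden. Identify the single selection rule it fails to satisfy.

Parity must change: even → odd — ✓.
ΔS = 0: S: 1 → 1 — ✓.
ΔL = 0, ±1 (not L=0↔0): L: 1 → 1, ΔL = +0 — ✓.
ΔJ = 0, ±1 (not J=0↔0): J: 0 → 0, ΔJ = +0 — ✗.

the J=0 ↔ J=0 exclusion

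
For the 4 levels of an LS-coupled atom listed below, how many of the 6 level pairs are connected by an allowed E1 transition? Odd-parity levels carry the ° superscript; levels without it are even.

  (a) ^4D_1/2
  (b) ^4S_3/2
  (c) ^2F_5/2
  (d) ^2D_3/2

0

(a)–(b): forbidden (parity, ΔL).
(a)–(c): forbidden (parity, ΔS, ΔJ).
(a)–(d): forbidden (parity, ΔS).
(b)–(c): forbidden (parity, ΔS, ΔL).
(b)–(d): forbidden (parity, ΔS, ΔL).
(c)–(d): forbidden (parity).
Allowed pairs: 0 of 6.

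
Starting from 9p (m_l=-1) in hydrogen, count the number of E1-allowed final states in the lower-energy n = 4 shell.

E1 requires Δl = ±1, so l_f ∈ {0, 2}; with 0 ≤ l_f ≤ n_f−1 = 3, the allowed l_f values are {0, 2}.
For l_f = 0: m_f ∈ {m_i−1, m_i, m_i+1} ∩ [−0, 0] = {0} → 1 state.
For l_f = 2: m_f ∈ {m_i−1, m_i, m_i+1} ∩ [−2, 2] = {-2, -1, 0} → 3 states.
Total: 4.

4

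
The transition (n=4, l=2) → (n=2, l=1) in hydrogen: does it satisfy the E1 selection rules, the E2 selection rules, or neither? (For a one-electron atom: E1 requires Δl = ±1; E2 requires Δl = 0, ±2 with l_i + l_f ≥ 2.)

Δl = 1 − 2 = -1; l_i + l_f = 3.
E1 (Δl = ±1): satisfied.
E2 (Δl = 0,±2, l_i+l_f ≥ 2): not satisfied.

E1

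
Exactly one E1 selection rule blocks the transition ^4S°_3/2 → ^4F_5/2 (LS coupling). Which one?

Initial level: S=3/2, L=0, J=3/2, parity odd. Final level: S=3/2, L=3, J=5/2, parity even.
Parity must change: odd → even — ✓.
ΔS = 0: S: 3/2 → 3/2 — ✓.
ΔL = 0, ±1 (not L=0↔0): L: 0 → 3, ΔL = +3 — ✗.
ΔJ = 0, ±1 (not J=0↔0): J: 3/2 → 5/2, ΔJ = +1 — ✓.

the ΔL = 0, ±1 rule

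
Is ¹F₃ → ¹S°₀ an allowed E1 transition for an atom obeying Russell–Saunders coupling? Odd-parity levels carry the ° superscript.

Parity must change: even → odd — ✓.
ΔS = 0: S: 0 → 0 — ✓.
ΔL = 0, ±1 (not L=0↔0): L: 3 → 0, ΔL = -3 — ✗.
ΔJ = 0, ±1 (not J=0↔0): J: 3 → 0, ΔJ = -3 — ✗.
Rule(s) violated: ΔL, ΔJ.

forbidden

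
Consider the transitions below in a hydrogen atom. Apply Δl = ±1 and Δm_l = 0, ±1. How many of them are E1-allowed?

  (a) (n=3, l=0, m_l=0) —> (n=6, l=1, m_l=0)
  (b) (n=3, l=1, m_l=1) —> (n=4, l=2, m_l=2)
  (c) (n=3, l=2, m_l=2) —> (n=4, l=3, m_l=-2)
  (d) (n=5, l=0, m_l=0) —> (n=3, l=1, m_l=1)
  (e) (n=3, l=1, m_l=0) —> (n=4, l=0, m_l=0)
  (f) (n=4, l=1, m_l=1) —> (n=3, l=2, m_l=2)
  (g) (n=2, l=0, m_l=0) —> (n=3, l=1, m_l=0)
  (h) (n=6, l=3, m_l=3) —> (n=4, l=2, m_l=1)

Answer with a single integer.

6

(a) allowed
(b) allowed
(c) forbidden — Δm_l = -4 (E1 requires Δm_l = 0, ±1)
(d) allowed
(e) allowed
(f) allowed
(g) allowed
(h) forbidden — Δm_l = -2 (E1 requires Δm_l = 0, ±1)
Total allowed: 6 of 8.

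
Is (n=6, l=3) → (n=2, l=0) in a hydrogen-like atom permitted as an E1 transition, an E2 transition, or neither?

Δl = 0 − 3 = -3; l_i + l_f = 3.
E1 (Δl = ±1): not satisfied.
E2 (Δl = 0,±2, l_i+l_f ≥ 2): not satisfied.

neither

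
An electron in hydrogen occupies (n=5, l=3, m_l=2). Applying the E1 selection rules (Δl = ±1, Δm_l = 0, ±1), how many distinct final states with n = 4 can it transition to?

2

E1 requires Δl = ±1, so l_f ∈ {2, 4}; with 0 ≤ l_f ≤ n_f−1 = 3, the allowed l_f values are {2}.
For l_f = 2: m_f ∈ {m_i−1, m_i, m_i+1} ∩ [−2, 2] = {1, 2} → 2 states.
Total: 2.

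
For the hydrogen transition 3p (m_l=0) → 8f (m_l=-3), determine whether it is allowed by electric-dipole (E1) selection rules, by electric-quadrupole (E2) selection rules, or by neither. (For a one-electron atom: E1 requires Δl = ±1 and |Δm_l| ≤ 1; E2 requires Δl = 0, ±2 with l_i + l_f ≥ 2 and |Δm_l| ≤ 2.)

neither

Δl = 3 − 1 = +2; l_i + l_f = 4.
Δm_l = -3.
E1 (Δl = ±1, |Δm_l| ≤ 1): not satisfied.
E2 (Δl = 0,±2, l_i+l_f ≥ 2, |Δm_l| ≤ 2): not satisfied.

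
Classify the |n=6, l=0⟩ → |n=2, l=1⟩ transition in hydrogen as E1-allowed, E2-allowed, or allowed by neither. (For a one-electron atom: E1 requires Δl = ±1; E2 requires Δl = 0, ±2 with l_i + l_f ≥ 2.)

Δl = 1 − 0 = +1; l_i + l_f = 1.
E1 (Δl = ±1): satisfied.
E2 (Δl = 0,±2, l_i+l_f ≥ 2): not satisfied.

E1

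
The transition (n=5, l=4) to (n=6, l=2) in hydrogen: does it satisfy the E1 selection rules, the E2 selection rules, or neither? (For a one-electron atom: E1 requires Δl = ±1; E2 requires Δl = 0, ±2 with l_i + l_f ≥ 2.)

Δl = 2 − 4 = -2; l_i + l_f = 6.
E1 (Δl = ±1): not satisfied.
E2 (Δl = 0,±2, l_i+l_f ≥ 2): satisfied.

E2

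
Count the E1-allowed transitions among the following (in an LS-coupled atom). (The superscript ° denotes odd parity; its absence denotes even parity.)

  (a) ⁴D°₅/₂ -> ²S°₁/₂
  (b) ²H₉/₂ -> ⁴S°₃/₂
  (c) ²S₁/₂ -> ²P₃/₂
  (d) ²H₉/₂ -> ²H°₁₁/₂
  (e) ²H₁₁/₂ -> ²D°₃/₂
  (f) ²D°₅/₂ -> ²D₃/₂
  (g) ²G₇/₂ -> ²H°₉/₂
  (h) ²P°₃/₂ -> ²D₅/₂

4

(a) forbidden (parity, ΔS, ΔL, ΔJ fail)
(b) forbidden (ΔS, ΔL, ΔJ fail)
(c) forbidden (parity fails)
(d) allowed
(e) forbidden (ΔL, ΔJ fail)
(f) allowed
(g) allowed
(h) allowed
Total allowed: 4 of 8.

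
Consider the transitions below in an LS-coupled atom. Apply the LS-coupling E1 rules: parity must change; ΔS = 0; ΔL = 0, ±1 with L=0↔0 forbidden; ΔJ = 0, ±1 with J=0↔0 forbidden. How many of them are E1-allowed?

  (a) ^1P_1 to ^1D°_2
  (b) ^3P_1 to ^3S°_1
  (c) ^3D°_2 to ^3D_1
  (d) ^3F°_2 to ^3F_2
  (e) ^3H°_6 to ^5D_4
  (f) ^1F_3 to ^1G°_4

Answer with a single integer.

(a) allowed
(b) allowed
(c) allowed
(d) allowed
(e) forbidden (ΔS, ΔL, ΔJ fail)
(f) allowed
Total allowed: 5 of 6.

5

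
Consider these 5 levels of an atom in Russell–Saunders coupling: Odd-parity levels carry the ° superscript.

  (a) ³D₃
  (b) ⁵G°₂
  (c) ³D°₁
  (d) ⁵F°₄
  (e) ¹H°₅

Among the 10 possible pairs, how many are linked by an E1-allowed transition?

(a)–(b): forbidden (ΔS, ΔL).
(a)–(c): forbidden (ΔJ).
(a)–(d): forbidden (ΔS).
(a)–(e): forbidden (ΔS, ΔL, ΔJ).
(b)–(c): forbidden (parity, ΔS, ΔL).
(b)–(d): forbidden (parity, ΔJ).
(b)–(e): forbidden (parity, ΔS, ΔJ).
(c)–(d): forbidden (parity, ΔS, ΔJ).
(c)–(e): forbidden (parity, ΔS, ΔL, ΔJ).
(d)–(e): forbidden (parity, ΔS, ΔL).
Allowed pairs: 0 of 10.

0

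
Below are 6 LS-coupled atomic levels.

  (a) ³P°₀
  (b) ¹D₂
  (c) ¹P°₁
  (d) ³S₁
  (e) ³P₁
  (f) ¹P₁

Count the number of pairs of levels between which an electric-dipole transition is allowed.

(a)–(b): forbidden (ΔS, ΔJ).
(a)–(c): forbidden (parity, ΔS).
(a)–(d): allowed.
(a)–(e): allowed.
(a)–(f): forbidden (ΔS).
(b)–(c): allowed.
(b)–(d): forbidden (parity, ΔS, ΔL).
(b)–(e): forbidden (parity, ΔS).
(b)–(f): forbidden (parity).
(c)–(d): forbidden (ΔS).
(c)–(e): forbidden (ΔS).
(c)–(f): allowed.
(d)–(e): forbidden (parity).
(d)–(f): forbidden (parity, ΔS).
(e)–(f): forbidden (parity, ΔS).
Allowed pairs: 4 of 15.

4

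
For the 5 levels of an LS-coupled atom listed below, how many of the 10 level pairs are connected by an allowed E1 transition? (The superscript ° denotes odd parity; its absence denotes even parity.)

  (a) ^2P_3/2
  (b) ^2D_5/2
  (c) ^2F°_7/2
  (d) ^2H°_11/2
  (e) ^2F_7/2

(a)–(b): forbidden (parity).
(a)–(c): forbidden (ΔL, ΔJ).
(a)–(d): forbidden (ΔL, ΔJ).
(a)–(e): forbidden (parity, ΔL, ΔJ).
(b)–(c): allowed.
(b)–(d): forbidden (ΔL, ΔJ).
(b)–(e): forbidden (parity).
(c)–(d): forbidden (parity, ΔL, ΔJ).
(c)–(e): allowed.
(d)–(e): forbidden (ΔL, ΔJ).
Allowed pairs: 2 of 10.

2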